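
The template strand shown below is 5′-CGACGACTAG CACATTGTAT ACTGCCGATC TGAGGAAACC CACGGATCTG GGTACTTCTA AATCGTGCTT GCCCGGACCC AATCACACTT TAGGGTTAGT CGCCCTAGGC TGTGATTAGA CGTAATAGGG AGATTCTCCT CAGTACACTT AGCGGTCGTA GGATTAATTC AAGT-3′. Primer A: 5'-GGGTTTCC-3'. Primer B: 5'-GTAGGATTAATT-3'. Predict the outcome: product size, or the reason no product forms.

No product — the primers' 3' ends point away from each other.

Primer A (GGGTTTCC) has reverse complement GGAAACCC, which matches the top strand at positions 34–41; primer A anneals to the top strand there with its 3' end pointing upstream toward position 34.
Primer B (GTAGGATTAATT) matches the top strand directly at positions 158–169; it anneals to the bottom strand with its 3' end pointing downstream toward position 169.
The 3' ends diverge (primer A extends toward position 1, primer B toward position 174), so the primers never converge on a shared product.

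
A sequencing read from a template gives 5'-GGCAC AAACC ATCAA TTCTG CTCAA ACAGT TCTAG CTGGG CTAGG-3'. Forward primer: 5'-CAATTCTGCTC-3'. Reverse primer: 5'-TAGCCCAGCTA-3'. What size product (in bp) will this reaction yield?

31 bp

Scanning the template, CAATTCTGCTC occurs at positions 13–23; this primer anneals to the bottom strand there with its 3' end pointing downstream.
Taking the reverse complement of TAGCCCAGCTA gives TAGCTGGGCTA, found at positions 33–43 on the template; the primer anneals here to the top strand with its 3' end pointing upstream.
Amplicon spans positions 13–43: 31 bp.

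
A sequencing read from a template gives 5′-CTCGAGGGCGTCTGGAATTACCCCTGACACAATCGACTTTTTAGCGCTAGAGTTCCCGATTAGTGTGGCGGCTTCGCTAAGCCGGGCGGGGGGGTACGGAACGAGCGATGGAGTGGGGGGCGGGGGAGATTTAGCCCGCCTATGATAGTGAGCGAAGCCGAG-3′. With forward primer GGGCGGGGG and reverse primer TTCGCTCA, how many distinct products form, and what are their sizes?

The forward primer GGGCGGGGG matches the top strand at positions 84–92, 118–126.
The reverse primer's reverse complement is TGAGCGAA, matching at positions 149–156.
Each forward site pairs with the reverse site to give a product ending at position 156: sizes 73, 39 bp.

Two products: 73 bp, 39 bp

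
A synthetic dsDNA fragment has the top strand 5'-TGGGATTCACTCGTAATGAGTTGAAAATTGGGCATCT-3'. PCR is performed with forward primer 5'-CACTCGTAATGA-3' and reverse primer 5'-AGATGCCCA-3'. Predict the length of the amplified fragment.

30 bp

Scanning the template, CACTCGTAATGA occurs at positions 8–19; this primer anneals to the bottom strand there with its 3' end pointing downstream.
Taking the reverse complement of AGATGCCCA gives TGGGCATCT, found at positions 29–37 on the template; the primer anneals here to the top strand with its 3' end pointing upstream.
Product length = (reverse-primer end) − (forward-primer start) + 1 = 37 − 8 + 1 = 30 bp.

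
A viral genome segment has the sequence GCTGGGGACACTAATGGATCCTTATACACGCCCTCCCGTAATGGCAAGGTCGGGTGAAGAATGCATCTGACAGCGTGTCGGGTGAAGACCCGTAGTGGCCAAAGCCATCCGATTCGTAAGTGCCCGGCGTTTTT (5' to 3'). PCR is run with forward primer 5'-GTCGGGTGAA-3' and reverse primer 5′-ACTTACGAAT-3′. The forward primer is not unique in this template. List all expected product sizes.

73 bp, 45 bp

The forward primer GTCGGGTGAA matches the top strand at positions 49–58, 77–86.
The reverse primer's reverse complement is ATTCGTAAGT, matching at positions 112–121.
Each forward site pairs with the reverse site to give a product ending at position 121: sizes 73, 45 bp.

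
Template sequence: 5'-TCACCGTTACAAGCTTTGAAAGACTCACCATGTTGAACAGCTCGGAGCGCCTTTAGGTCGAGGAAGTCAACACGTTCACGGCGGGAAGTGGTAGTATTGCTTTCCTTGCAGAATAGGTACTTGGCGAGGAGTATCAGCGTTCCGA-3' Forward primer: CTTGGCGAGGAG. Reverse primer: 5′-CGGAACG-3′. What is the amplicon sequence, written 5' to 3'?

Forward primer CTTGGCGAGGAG is found on the top strand at positions 120–131.
The reverse primer's reverse complement is CGTTCCG, which matches the template at positions 138–144.
The product is the template from position 120 through 144 (25 bp).

5'-CTTGGCGAGGAGTATCAGCGTTCCG-3'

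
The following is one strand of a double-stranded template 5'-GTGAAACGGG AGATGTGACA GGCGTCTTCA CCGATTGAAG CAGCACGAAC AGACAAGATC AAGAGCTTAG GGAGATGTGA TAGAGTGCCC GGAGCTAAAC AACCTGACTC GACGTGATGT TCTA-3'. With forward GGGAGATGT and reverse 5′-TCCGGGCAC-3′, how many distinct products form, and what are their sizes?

The forward primer GGGAGATGT matches the top strand at positions 8–16, 70–78.
The reverse primer's reverse complement is GTGCCCGGA, matching at positions 85–93.
Each forward site pairs with the reverse site to give a product ending at position 93: sizes 86, 24 bp.

Two products: 86 bp, 24 bp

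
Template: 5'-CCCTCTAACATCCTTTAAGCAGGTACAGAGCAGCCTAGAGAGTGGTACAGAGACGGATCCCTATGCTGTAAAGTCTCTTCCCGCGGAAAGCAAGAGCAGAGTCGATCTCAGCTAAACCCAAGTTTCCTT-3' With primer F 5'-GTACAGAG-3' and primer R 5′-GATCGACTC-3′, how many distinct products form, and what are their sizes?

Two products: 85 bp, 63 bp

The forward primer GTACAGAG matches the top strand at positions 23–30, 45–52.
The reverse primer's reverse complement is GAGTCGATC, matching at positions 99–107.
Each forward site pairs with the reverse site to give a product ending at position 107: sizes 85, 63 bp.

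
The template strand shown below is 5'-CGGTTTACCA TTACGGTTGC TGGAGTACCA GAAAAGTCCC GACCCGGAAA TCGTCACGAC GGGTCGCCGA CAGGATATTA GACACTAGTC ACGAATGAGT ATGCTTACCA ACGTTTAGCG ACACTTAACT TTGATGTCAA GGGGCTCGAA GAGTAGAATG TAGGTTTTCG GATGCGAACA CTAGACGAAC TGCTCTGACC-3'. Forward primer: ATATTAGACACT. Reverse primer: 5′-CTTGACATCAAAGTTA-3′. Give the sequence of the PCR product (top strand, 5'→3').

5'-ATATTAGACACTAGTCACGAATGAGTATGCTTACCAACGTTTAGCGACACTTAACTTTGATGTCAAG-3'

The forward primer matches the template at positions 75–86.
Taking the reverse complement of CTTGACATCAAAGTTA gives TAACTTTGATGTCAAG, found at positions 126–141 on the template; the primer anneals here to the top strand with its 3' end pointing upstream.
The product is the template from position 75 through 141 (67 bp).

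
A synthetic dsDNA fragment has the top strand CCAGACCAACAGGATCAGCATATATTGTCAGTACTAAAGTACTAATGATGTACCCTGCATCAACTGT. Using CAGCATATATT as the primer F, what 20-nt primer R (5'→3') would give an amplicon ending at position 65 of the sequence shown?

The forward primer binds at positions 16–26; the product's 3' end on the top strand is position 65.
The reverse primer anneals to the top strand over positions 46–65, i.e. to TGATGTACCCTGCATCAACT.
Its sequence written 5'→3' is the reverse complement: AGTTGATGCAGGGTACATCA.

5'-AGTTGATGCAGGGTACATCA-3'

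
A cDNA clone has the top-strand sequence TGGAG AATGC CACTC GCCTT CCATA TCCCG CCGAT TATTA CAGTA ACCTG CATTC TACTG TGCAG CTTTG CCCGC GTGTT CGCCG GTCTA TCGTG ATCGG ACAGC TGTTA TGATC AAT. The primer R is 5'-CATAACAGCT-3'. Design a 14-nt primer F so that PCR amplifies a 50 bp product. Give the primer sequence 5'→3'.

The reverse primer's reverse complement AGCTGTTATG matches the template at positions 103–112, so the product ends at position 112.
A 50 bp product then starts at position 112 − 50 + 1 = 63.
The forward primer is identical to the top strand there: CAGCTTTGCCCGCG.

5'-CAGCTTTGCCCGCG-3'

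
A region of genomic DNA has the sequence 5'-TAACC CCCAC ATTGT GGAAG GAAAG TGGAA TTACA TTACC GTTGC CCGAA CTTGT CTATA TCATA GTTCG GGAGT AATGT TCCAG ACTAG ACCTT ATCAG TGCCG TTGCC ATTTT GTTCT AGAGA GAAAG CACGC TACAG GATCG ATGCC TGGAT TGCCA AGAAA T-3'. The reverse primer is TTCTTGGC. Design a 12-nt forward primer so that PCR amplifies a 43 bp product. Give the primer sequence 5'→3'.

5'-GAGAGAAAGCAC-3'

The reverse primer's reverse complement GCCAAGAA matches the template at positions 157–164, so the product ends at position 164.
A 43 bp product then starts at position 164 − 43 + 1 = 122.
The forward primer is identical to the top strand there: GAGAGAAAGCAC.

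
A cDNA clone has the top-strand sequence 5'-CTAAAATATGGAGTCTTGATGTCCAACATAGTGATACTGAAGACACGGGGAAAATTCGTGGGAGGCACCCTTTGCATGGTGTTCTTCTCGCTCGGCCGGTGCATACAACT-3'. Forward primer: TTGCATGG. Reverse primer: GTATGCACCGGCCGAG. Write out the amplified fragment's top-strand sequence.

Scanning the template, TTGCATGG occurs at positions 72–79; this primer anneals to the bottom strand there with its 3' end pointing downstream.
The reverse primer's reverse complement is CTCGGCCGGTGCATAC, which matches the template at positions 91–106.
The product is the template from position 72 through 106 (35 bp).

5'-TTGCATGGTGTTCTTCTCGCTCGGCCGGTGCATAC-3'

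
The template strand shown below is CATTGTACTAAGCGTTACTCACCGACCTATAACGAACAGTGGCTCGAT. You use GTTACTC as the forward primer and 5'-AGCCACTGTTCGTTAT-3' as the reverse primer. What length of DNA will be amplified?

The forward primer matches the template at positions 14–20.
The reverse primer's reverse complement is ATAACGAACAGTGGCT, which matches the template at positions 29–44.
Product length = (reverse-primer end) − (forward-primer start) + 1 = 44 − 14 + 1 = 31 bp.

31 bp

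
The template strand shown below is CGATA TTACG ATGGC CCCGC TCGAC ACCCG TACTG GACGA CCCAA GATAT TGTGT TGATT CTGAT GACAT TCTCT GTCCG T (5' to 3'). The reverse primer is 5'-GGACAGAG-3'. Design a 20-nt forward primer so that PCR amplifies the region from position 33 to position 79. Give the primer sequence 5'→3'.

5'-CTGGACGACCCAAGATATTG-3'

The reverse primer's reverse complement CTCTGTCC matches the template at positions 72–79; the product starts at position 33.
The forward primer is identical to the top strand over positions 33–52: CTGGACGACCCAAGATATTG.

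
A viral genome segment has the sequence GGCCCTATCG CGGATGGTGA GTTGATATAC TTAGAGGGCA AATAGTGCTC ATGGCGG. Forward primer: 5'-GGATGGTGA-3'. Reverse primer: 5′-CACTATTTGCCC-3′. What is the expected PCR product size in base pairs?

Scanning the template, GGATGGTGA occurs at positions 12–20; this primer anneals to the bottom strand there with its 3' end pointing downstream.
Taking the reverse complement of CACTATTTGCCC gives GGGCAAATAGTG, found at positions 36–47 on the template; the primer anneals here to the top strand with its 3' end pointing upstream.
The product runs from position 12 to position 47, so its length is 47 − 12 + 1 = 36 bp.

36 bp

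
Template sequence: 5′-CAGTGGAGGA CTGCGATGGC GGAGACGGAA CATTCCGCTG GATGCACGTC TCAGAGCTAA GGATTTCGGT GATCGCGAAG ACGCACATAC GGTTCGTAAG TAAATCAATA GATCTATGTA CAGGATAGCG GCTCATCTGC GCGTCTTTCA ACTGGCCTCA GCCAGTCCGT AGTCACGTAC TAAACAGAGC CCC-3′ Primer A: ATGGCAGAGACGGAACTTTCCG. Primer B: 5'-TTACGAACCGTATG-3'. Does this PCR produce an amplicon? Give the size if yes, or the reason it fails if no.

No product — primer A has no binding site in the template.

Primer A (ATGGCAGAGACGGAACTTTCCG) does not match the top strand, and its reverse complement CGGAAAGTTCCGTCTCTGCCAT does not match either.
With no annealing site for primer A, no amplification occurs.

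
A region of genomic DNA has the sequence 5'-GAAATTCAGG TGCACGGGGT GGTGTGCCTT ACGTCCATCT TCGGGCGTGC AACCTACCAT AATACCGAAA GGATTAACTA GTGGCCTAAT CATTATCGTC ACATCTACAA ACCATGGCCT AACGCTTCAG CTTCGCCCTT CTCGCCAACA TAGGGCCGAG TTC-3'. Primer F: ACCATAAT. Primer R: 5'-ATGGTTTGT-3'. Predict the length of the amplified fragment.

60 bp

Forward primer ACCATAAT is found on the top strand at positions 56–63.
Reverse complement of the reverse primer: ACAAACCAT. This occurs on the top strand at positions 107–115.
Product length = (reverse-primer end) − (forward-primer start) + 1 = 115 − 56 + 1 = 60 bp.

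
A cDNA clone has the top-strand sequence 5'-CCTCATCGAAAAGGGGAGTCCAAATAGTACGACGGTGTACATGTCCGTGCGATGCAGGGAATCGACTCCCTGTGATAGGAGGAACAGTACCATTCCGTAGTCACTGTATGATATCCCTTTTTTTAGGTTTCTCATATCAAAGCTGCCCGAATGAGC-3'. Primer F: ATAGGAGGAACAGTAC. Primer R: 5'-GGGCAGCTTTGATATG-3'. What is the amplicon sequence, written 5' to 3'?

The forward primer matches the template at positions 75–90.
Reverse complement of the reverse primer: CATATCAAAGCTGCCC. This occurs on the top strand at positions 133–148.
The product is the template from position 75 through 148 (74 bp).

5'-ATAGGAGGAACAGTACCATTCCGTAGTCACTGTATGATATCCCTTTTTTTAGGTTTCTCATATCAAAGCTGCCC-3'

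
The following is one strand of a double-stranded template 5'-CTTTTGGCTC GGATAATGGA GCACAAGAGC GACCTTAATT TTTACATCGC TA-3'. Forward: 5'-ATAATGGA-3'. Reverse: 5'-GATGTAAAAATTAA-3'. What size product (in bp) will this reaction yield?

Forward primer ATAATGGA is found on the top strand at positions 13–20.
Taking the reverse complement of GATGTAAAAATTAA gives TTAATTTTTACATC, found at positions 35–48 on the template; the primer anneals here to the top strand with its 3' end pointing upstream.
Product length = (reverse-primer end) − (forward-primer start) + 1 = 48 − 13 + 1 = 36 bp.

36 bp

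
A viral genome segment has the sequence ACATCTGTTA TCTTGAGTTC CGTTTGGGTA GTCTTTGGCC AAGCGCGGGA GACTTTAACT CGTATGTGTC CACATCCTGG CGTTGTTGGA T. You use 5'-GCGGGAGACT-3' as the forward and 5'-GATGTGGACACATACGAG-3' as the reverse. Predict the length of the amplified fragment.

32 bp

Forward primer GCGGGAGACT is found on the top strand at positions 45–54.
The reverse primer's reverse complement is CTCGTATGTGTCCACATC, which matches the template at positions 59–76.
The product runs from position 45 to position 76, so its length is 76 − 45 + 1 = 32 bp.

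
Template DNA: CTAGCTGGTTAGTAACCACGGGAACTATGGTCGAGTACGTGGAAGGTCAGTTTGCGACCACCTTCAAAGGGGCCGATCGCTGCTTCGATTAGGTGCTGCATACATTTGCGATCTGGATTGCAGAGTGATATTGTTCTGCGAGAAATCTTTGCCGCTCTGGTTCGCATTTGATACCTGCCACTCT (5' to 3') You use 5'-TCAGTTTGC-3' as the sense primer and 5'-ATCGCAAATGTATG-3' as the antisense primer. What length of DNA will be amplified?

The forward primer matches the template at positions 47–55.
Taking the reverse complement of ATCGCAAATGTATG gives CATACATTTGCGAT, found at positions 99–112 on the template; the primer anneals here to the top strand with its 3' end pointing upstream.
Product length = (reverse-primer end) − (forward-primer start) + 1 = 112 − 47 + 1 = 66 bp.

66 bp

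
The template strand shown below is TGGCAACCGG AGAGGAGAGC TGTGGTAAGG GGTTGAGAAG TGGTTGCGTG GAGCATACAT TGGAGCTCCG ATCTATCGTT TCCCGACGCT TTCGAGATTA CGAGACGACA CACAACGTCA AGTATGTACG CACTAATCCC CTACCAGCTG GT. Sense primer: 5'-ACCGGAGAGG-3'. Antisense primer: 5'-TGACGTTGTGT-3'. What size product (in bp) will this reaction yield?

115 bp

The forward primer matches the template at positions 6–15.
The reverse primer's reverse complement is ACACAACGTCA, which matches the template at positions 110–120.
Product length = (reverse-primer end) − (forward-primer start) + 1 = 120 − 6 + 1 = 115 bp.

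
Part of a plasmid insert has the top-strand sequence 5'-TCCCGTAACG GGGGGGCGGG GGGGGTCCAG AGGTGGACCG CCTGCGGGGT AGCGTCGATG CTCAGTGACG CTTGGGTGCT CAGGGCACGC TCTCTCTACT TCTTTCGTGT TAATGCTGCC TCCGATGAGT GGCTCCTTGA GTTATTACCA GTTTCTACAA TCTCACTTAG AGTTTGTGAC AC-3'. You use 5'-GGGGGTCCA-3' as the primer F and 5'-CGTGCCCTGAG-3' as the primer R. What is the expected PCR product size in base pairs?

The forward primer matches the template at positions 21–29.
Reverse complement of the reverse primer: CTCAGGGCACG. This occurs on the top strand at positions 79–89.
The product runs from position 21 to position 89, so its length is 89 − 21 + 1 = 69 bp.

69 bp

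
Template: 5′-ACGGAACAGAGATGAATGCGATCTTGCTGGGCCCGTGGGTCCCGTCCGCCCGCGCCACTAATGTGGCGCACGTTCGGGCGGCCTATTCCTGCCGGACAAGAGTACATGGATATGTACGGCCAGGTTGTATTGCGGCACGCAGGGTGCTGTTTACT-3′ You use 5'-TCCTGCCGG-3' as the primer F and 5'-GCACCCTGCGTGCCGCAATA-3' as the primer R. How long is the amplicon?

61 bp

The forward primer matches the template at positions 87–95.
Taking the reverse complement of GCACCCTGCGTGCCGCAATA gives TATTGCGGCACGCAGGGTGC, found at positions 128–147 on the template; the primer anneals here to the top strand with its 3' end pointing upstream.
The product runs from position 87 to position 147, so its length is 147 − 87 + 1 = 61 bp.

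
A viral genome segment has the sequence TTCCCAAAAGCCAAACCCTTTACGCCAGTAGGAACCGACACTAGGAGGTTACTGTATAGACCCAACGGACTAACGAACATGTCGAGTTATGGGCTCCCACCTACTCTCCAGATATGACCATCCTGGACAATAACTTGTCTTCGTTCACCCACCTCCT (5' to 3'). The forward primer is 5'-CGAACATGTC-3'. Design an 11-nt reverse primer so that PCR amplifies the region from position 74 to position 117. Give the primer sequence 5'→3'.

5'-TCATATCTGGA-3'

The product's 3' end on the top strand is position 117.
The reverse primer anneals to the top strand over positions 107–117, i.e. to TCCAGATATGA.
Its sequence written 5'→3' is the reverse complement: TCATATCTGGA.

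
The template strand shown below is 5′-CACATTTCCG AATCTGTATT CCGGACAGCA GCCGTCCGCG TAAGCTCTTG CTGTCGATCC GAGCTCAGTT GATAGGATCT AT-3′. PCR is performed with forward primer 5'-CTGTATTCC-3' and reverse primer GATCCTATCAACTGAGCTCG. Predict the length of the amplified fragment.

66 bp

Forward primer CTGTATTCC is found on the top strand at positions 14–22.
The reverse primer's reverse complement is CGAGCTCAGTTGATAGGATC, which matches the template at positions 60–79.
The product runs from position 14 to position 79, so its length is 79 − 14 + 1 = 66 bp.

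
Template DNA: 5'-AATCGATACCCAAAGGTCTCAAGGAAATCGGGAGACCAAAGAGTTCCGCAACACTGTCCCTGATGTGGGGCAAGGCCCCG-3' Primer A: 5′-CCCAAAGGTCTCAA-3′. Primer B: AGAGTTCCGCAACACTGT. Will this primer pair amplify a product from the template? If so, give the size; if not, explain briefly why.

Primer A (CCCAAAGGTCTCAA) matches the top strand at positions 9–22 (3' end points downstream).
Primer B (AGAGTTCCGCAACACTGT) also matches the top strand directly, at positions 40–57 — its reverse complement ACAGTGTTGCGGAACTCT is not present.
Both primers anneal to the bottom strand with 3' ends pointing the same way, so neither can prime synthesis back toward the other.

No product — both primers anneal to the same strand and extend in the same direction.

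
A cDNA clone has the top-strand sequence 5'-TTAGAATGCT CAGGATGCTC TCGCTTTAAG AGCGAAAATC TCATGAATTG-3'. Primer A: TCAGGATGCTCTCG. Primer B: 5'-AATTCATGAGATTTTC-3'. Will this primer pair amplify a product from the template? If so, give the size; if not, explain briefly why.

Yes — a 40 bp product.

Primer A (TCAGGATGCTCTCG) matches the top strand at positions 10–23; it acts as a forward primer.
Primer B's reverse complement is GAAAATCTCATGAATT, matching the top strand at positions 34–49; it acts as a reverse primer.
The 3' ends face each other across positions 10–49, giving a 40 bp product.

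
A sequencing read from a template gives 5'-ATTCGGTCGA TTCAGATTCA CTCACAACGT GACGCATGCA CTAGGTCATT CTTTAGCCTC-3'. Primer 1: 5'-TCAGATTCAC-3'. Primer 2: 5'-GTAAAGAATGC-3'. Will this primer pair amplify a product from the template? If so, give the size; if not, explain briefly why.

Primer 2 (GTAAAGAATGC) does not match the top strand, and its reverse complement GCATTCTTTAC does not match either.
With no annealing site for primer 2, no amplification occurs.

No product — primer 2 has no binding site in the template.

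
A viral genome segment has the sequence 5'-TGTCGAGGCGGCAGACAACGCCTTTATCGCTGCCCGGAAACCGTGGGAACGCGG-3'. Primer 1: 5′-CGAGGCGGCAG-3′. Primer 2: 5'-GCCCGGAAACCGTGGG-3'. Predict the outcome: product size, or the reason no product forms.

Primer 1 (CGAGGCGGCAG) matches the top strand at positions 4–14 (3' end points downstream).
Primer 2 (GCCCGGAAACCGTGGG) also matches the top strand directly, at positions 32–47 — its reverse complement CCCACGGTTTCCGGGC is not present.
Both primers anneal to the bottom strand with 3' ends pointing the same way, so neither can prime synthesis back toward the other.

No product — both primers anneal to the same strand and extend in the same direction.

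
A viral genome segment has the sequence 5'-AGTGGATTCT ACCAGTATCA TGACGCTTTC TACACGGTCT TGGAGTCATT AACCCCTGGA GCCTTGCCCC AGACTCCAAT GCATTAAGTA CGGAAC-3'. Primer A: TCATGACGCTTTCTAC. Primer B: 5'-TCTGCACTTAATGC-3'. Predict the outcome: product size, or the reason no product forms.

Primer B (TCTGCACTTAATGC) does not match the top strand, and its reverse complement GCATTAAGTGCAGA does not match either.
With no annealing site for primer B, no amplification occurs.

No product — primer B has no binding site in the template.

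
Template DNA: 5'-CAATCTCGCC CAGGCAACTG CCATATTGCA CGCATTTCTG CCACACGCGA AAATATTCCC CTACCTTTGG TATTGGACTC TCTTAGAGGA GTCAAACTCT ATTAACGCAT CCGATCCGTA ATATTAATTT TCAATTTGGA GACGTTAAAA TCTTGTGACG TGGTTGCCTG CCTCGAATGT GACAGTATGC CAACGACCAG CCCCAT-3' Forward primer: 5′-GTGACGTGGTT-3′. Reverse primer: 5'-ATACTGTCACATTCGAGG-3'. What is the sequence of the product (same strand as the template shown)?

Forward primer GTGACGTGGTT is found on the top strand at positions 155–165.
Taking the reverse complement of ATACTGTCACATTCGAGG gives CCTCGAATGTGACAGTAT, found at positions 171–188 on the template; the primer anneals here to the top strand with its 3' end pointing upstream.
The product is the template from position 155 through 188 (34 bp).

5'-GTGACGTGGTTGCCTGCCTCGAATGTGACAGTAT-3'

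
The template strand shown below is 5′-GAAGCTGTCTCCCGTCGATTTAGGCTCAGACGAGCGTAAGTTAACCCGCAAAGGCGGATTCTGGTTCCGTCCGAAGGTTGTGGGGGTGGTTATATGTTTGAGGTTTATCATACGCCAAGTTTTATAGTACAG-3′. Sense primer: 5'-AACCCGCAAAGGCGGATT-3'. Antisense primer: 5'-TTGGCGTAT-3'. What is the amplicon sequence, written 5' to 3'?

Forward primer AACCCGCAAAGGCGGATT is found on the top strand at positions 43–60.
Reverse complement of the reverse primer: ATACGCCAA. This occurs on the top strand at positions 110–118.
The product is the template from position 43 through 118 (76 bp).

5'-AACCCGCAAAGGCGGATTCTGGTTCCGTCCGAAGGTTGTGGGGGTGGTTATATGTTTGAGGTTTATCATACGCCAA-3'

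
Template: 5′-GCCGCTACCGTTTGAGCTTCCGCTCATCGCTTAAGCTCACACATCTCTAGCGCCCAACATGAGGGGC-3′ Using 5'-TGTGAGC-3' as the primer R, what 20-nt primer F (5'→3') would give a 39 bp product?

5'-CGCTACCGTTTGAGCTTCCG-3'

The reverse primer's reverse complement GCTCACA matches the template at positions 35–41, so the product ends at position 41.
A 39 bp product then starts at position 41 − 39 + 1 = 3.
The forward primer is identical to the top strand there: CGCTACCGTTTGAGCTTCCG.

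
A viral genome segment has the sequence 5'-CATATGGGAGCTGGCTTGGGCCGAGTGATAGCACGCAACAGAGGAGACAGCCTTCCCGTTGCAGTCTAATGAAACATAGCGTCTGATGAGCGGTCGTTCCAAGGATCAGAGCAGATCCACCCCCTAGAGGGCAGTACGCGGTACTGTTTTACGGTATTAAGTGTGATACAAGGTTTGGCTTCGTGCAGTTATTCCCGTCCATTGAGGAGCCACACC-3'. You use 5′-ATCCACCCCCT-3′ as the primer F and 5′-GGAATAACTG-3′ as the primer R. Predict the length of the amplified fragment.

The forward primer matches the template at positions 115–125.
The reverse primer's reverse complement is CAGTTATTCC, which matches the template at positions 186–195.
The product runs from position 115 to position 195, so its length is 195 − 115 + 1 = 81 bp.

81 bp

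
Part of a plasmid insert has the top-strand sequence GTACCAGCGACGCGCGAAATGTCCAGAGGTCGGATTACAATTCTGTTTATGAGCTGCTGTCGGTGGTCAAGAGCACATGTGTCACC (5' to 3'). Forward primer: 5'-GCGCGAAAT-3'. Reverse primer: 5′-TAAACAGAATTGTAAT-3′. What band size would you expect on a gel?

38 bp

The forward primer matches the template at positions 12–20.
Reverse complement of the reverse primer: ATTACAATTCTGTTTA. This occurs on the top strand at positions 34–49.
Product length = (reverse-primer end) − (forward-primer start) + 1 = 49 − 12 + 1 = 38 bp.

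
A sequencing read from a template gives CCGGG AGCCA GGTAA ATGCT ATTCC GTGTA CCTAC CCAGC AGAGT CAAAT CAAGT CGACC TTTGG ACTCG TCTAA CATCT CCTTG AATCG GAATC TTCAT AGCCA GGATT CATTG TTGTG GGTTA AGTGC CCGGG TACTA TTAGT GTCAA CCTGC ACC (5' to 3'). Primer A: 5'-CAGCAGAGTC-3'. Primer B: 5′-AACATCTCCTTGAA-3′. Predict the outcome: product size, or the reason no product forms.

Primer A (CAGCAGAGTC) matches the top strand at positions 37–46 (3' end points downstream).
Primer B (AACATCTCCTTGAA) also matches the top strand directly, at positions 74–87 — its reverse complement TTCAAGGAGATGTT is not present.
Both primers anneal to the bottom strand with 3' ends pointing the same way, so neither can prime synthesis back toward the other.

No product — both primers anneal to the same strand and extend in the same direction.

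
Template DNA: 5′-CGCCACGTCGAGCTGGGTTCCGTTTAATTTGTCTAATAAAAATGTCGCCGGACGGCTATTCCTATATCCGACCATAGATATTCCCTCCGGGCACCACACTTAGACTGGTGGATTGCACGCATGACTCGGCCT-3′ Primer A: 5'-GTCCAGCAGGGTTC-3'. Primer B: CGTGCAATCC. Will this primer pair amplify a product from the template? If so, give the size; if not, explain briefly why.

Primer A (GTCCAGCAGGGTTC) does not match the top strand, and its reverse complement GAACCCTGCTGGAC does not match either.
With no annealing site for primer A, no amplification occurs.

No product — primer A has no binding site in the template.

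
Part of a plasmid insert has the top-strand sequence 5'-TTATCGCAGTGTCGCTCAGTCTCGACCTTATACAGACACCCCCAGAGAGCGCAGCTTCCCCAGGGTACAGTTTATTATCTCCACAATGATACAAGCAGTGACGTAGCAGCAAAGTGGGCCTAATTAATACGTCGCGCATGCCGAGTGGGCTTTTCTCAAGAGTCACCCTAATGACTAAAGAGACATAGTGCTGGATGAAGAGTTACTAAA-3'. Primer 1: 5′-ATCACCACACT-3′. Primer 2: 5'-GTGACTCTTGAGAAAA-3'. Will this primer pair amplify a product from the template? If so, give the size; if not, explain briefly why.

No product — primer 1 has no binding site in the template.

Primer 1 (ATCACCACACT) does not match the top strand, and its reverse complement AGTGTGGTGAT does not match either.
With no annealing site for primer 1, no amplification occurs.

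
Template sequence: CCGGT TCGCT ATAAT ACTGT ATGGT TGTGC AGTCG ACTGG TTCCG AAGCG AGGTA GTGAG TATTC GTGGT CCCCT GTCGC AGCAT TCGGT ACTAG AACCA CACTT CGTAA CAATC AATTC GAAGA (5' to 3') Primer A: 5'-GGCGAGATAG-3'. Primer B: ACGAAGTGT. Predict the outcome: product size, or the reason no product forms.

No product — primer A has no binding site in the template.

Primer A (GGCGAGATAG) does not match the top strand, and its reverse complement CTATCTCGCC does not match either.
With no annealing site for primer A, no amplification occurs.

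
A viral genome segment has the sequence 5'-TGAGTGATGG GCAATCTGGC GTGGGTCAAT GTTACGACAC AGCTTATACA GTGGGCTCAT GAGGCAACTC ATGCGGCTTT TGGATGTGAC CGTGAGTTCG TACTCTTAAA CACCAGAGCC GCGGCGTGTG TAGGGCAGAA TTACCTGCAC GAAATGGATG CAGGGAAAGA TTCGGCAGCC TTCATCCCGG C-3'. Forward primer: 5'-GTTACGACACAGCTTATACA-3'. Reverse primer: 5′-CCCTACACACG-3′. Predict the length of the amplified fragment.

The forward primer matches the template at positions 31–50.
Taking the reverse complement of CCCTACACACG gives CGTGTGTAGGG, found at positions 125–135 on the template; the primer anneals here to the top strand with its 3' end pointing upstream.
The product runs from position 31 to position 135, so its length is 135 − 31 + 1 = 105 bp.

105 bp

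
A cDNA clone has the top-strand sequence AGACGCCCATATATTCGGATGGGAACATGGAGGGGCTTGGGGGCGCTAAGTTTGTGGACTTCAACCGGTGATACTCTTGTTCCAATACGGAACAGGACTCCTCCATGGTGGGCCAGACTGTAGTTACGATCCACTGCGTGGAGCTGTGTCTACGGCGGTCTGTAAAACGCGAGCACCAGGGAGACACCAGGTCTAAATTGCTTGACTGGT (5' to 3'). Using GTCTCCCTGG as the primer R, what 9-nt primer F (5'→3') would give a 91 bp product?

The reverse primer's reverse complement CCAGGGAGAC matches the template at positions 176–185, so the product ends at position 185.
A 91 bp product then starts at position 185 − 91 + 1 = 95.
The forward primer is identical to the top strand there: GGACTCCTC.

5'-GGACTCCTC-3'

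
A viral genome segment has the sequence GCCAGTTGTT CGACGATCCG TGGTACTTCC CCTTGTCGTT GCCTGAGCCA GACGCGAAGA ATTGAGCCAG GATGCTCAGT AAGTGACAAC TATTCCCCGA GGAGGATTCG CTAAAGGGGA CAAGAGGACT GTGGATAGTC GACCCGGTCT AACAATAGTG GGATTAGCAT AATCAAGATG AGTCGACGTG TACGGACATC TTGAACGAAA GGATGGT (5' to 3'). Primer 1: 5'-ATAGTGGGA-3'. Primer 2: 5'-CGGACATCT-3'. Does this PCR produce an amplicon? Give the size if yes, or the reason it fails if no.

No product — both primers anneal to the same strand and extend in the same direction.

Primer 1 (ATAGTGGGA) matches the top strand at positions 155–163 (3' end points downstream).
Primer 2 (CGGACATCT) also matches the top strand directly, at positions 193–201 — its reverse complement AGATGTCCG is not present.
Both primers anneal to the bottom strand with 3' ends pointing the same way, so neither can prime synthesis back toward the other.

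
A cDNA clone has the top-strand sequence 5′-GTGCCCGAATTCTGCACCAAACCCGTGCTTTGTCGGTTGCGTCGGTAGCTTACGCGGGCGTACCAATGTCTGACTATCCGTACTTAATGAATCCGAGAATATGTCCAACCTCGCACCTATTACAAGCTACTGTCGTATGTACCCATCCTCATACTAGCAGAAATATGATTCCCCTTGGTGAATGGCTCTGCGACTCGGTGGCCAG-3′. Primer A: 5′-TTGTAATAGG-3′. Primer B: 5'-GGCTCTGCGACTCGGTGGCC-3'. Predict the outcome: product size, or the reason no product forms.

No product — the primers' 3' ends point away from each other.

Primer A (TTGTAATAGG) has reverse complement CCTATTACAA, which matches the top strand at positions 116–125; primer A anneals to the top strand there with its 3' end pointing upstream toward position 116.
Primer B (GGCTCTGCGACTCGGTGGCC) matches the top strand directly at positions 184–203; it anneals to the bottom strand with its 3' end pointing downstream toward position 203.
The 3' ends diverge (primer A extends toward position 1, primer B toward position 205), so the primers never converge on a shared product.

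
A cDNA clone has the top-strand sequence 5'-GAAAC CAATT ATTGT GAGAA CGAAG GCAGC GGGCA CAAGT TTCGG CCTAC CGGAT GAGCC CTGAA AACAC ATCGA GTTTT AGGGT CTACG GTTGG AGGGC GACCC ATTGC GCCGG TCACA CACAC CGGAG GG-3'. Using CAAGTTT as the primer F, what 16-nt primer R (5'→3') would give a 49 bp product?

5'-CCCTAAAACTCGATGT-3'

The forward primer binds at positions 36–42, so a 49 bp product ends at position 36 + 49 − 1 = 84.
The reverse primer anneals to the top strand over positions 69–84, i.e. to ACATCGAGTTTTAGGG.
Its sequence written 5'→3' is the reverse complement: CCCTAAAACTCGATGT.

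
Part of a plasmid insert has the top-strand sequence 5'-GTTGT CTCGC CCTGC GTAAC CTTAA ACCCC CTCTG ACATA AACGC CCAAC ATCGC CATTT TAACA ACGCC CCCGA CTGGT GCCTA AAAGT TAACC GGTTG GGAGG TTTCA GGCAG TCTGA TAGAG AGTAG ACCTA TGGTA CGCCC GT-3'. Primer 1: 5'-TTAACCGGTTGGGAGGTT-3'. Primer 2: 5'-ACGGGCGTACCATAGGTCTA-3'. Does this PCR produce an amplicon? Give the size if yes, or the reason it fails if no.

Primer 1 (TTAACCGGTTGGGAGGTT) matches the top strand at positions 90–107; it acts as a forward primer.
Primer 2's reverse complement is TAGACCTATGGTACGCCCGT, matching the top strand at positions 128–147; it acts as a reverse primer.
The 3' ends face each other across positions 90–147, giving a 58 bp product.

Yes — a 58 bp product.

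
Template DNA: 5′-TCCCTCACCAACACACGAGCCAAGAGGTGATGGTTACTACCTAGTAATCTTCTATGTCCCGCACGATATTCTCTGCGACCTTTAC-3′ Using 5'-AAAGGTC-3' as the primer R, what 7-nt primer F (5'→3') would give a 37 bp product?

5'-ATCTTCT-3'

The reverse primer's reverse complement GACCTTT matches the template at positions 77–83, so the product ends at position 83.
A 37 bp product then starts at position 83 − 37 + 1 = 47.
The forward primer is identical to the top strand there: ATCTTCT.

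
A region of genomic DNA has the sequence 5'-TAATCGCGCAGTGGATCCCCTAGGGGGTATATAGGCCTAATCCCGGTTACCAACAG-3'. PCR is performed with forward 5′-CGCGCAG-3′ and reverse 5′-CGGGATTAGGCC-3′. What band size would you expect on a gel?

41 bp

The forward primer matches the template at positions 5–11.
Reverse complement of the reverse primer: GGCCTAATCCCG. This occurs on the top strand at positions 34–45.
The product runs from position 5 to position 45, so its length is 45 − 5 + 1 = 41 bp.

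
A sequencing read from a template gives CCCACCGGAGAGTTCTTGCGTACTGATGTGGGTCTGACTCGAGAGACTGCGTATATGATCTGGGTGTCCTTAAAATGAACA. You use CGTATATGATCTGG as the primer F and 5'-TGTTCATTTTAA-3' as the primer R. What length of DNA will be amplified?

Scanning the template, CGTATATGATCTGG occurs at positions 50–63; this primer anneals to the bottom strand there with its 3' end pointing downstream.
Taking the reverse complement of TGTTCATTTTAA gives TTAAAATGAACA, found at positions 70–81 on the template; the primer anneals here to the top strand with its 3' end pointing upstream.
Product length = (reverse-primer end) − (forward-primer start) + 1 = 81 − 50 + 1 = 32 bp.

32 bp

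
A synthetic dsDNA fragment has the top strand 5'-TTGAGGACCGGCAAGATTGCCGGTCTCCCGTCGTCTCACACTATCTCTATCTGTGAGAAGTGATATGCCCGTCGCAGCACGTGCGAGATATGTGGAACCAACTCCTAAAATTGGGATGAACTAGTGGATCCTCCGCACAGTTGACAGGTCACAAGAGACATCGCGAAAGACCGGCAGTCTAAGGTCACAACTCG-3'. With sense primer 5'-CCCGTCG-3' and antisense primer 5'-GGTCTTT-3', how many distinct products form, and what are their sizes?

Two products: 146 bp, 105 bp

The forward primer CCCGTCG matches the top strand at positions 27–33, 68–74.
The reverse primer's reverse complement is AAAGACC, matching at positions 166–172.
Each forward site pairs with the reverse site to give a product ending at position 172: sizes 146, 105 bp.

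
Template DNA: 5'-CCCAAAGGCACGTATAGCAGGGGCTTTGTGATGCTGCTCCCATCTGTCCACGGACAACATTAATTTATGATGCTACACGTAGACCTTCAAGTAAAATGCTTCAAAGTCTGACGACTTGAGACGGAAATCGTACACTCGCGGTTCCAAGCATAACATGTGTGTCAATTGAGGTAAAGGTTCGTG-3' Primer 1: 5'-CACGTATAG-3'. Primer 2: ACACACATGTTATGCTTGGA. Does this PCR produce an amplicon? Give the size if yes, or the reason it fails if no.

Primer 1 (CACGTATAG) matches the top strand at positions 9–17; it acts as a forward primer.
Primer 2's reverse complement is TCCAAGCATAACATGTGTGT, matching the top strand at positions 143–162; it acts as a reverse primer.
The 3' ends face each other across positions 9–162, giving a 154 bp product.

Yes — a 154 bp product.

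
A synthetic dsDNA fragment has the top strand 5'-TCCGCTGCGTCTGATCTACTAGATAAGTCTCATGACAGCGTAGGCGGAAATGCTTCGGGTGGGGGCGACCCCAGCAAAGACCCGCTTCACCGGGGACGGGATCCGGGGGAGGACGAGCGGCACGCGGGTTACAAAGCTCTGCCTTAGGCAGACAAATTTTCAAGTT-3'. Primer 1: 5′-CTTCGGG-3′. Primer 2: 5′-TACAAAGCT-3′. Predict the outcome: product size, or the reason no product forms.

No product — both primers anneal to the same strand and extend in the same direction.

Primer 1 (CTTCGGG) matches the top strand at positions 53–59 (3' end points downstream).
Primer 2 (TACAAAGCT) also matches the top strand directly, at positions 130–138 — its reverse complement AGCTTTGTA is not present.
Both primers anneal to the bottom strand with 3' ends pointing the same way, so neither can prime synthesis back toward the other.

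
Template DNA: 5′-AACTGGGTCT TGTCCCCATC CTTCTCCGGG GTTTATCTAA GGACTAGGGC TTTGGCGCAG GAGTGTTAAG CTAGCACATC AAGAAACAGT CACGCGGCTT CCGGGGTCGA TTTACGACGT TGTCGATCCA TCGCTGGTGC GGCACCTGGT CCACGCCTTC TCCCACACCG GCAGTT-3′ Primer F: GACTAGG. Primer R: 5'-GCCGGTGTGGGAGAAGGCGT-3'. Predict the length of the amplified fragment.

131 bp

The forward primer matches the template at positions 42–48.
The reverse primer's reverse complement is ACGCCTTCTCCCACACCGGC, which matches the template at positions 153–172.
Amplicon spans positions 42–172: 131 bp.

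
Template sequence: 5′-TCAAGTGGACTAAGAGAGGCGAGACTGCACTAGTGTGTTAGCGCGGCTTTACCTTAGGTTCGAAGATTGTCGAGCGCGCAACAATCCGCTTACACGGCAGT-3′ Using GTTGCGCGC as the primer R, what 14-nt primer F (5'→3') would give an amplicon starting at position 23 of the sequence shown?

The reverse primer's reverse complement GCGCGCAAC matches the template at positions 74–82; the product starts at position 23.
The forward primer is identical to the top strand over positions 23–36: GACTGCACTAGTGT.

5'-GACTGCACTAGTGT-3'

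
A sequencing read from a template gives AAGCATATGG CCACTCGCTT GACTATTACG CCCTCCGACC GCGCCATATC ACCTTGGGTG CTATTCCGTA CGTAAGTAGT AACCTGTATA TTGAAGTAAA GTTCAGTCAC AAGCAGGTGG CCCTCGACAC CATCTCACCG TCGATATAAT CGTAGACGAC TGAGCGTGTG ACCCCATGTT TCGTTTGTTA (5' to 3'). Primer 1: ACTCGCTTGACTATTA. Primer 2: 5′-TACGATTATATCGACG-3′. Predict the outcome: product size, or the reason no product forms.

Yes — a 142 bp product.

Primer 1 (ACTCGCTTGACTATTA) matches the top strand at positions 13–28; it acts as a forward primer.
Primer 2's reverse complement is CGTCGATATAATCGTA, matching the top strand at positions 139–154; it acts as a reverse primer.
The 3' ends face each other across positions 13–154, giving a 142 bp product.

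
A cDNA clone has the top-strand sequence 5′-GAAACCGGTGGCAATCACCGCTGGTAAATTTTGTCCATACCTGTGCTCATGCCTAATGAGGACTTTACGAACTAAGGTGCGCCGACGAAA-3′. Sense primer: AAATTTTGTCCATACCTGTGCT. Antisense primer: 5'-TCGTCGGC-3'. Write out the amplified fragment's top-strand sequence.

Forward primer AAATTTTGTCCATACCTGTGCT is found on the top strand at positions 26–47.
The reverse primer's reverse complement is GCCGACGA, which matches the template at positions 81–88.
The product is the template from position 26 through 88 (63 bp).

5'-AAATTTTGTCCATACCTGTGCTCATGCCTAATGAGGACTTTACGAACTAAGGTGCGCCGACGA-3'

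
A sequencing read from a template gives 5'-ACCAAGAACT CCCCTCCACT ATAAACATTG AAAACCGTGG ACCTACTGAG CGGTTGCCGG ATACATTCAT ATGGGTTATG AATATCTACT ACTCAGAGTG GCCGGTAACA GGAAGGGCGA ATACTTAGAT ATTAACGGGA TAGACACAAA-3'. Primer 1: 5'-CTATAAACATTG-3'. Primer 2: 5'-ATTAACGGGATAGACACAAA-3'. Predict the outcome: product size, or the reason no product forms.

No product — both primers anneal to the same strand and extend in the same direction.

Primer 1 (CTATAAACATTG) matches the top strand at positions 19–30 (3' end points downstream).
Primer 2 (ATTAACGGGATAGACACAAA) also matches the top strand directly, at positions 131–150 — its reverse complement TTTGTGTCTATCCCGTTAAT is not present.
Both primers anneal to the bottom strand with 3' ends pointing the same way, so neither can prime synthesis back toward the other.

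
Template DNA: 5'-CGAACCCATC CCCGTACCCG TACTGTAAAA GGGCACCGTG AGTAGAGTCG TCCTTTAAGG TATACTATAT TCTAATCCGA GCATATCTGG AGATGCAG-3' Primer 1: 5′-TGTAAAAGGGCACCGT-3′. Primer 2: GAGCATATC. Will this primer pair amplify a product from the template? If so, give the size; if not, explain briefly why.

No product — both primers anneal to the same strand and extend in the same direction.

Primer 1 (TGTAAAAGGGCACCGT) matches the top strand at positions 24–39 (3' end points downstream).
Primer 2 (GAGCATATC) also matches the top strand directly, at positions 79–87 — its reverse complement GATATGCTC is not present.
Both primers anneal to the bottom strand with 3' ends pointing the same way, so neither can prime synthesis back toward the other.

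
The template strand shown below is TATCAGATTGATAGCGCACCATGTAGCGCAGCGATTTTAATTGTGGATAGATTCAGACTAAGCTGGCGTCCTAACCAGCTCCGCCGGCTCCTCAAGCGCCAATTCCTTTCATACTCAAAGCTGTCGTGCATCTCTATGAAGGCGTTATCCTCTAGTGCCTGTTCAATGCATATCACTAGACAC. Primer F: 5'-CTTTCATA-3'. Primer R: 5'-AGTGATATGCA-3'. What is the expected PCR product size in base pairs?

72 bp

Forward primer CTTTCATA is found on the top strand at positions 106–113.
Taking the reverse complement of AGTGATATGCA gives TGCATATCACT, found at positions 167–177 on the template; the primer anneals here to the top strand with its 3' end pointing upstream.
The product runs from position 106 to position 177, so its length is 177 − 106 + 1 = 72 bp.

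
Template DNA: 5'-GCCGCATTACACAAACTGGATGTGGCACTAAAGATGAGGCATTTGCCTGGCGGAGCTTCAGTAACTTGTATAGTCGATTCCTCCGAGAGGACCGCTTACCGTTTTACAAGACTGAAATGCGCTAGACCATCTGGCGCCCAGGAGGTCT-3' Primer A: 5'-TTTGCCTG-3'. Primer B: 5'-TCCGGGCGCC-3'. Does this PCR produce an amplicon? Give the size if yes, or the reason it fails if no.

Primer B (TCCGGGCGCC) does not match the top strand, and its reverse complement GGCGCCCGGA does not match either.
With no annealing site for primer B, no amplification occurs.

No product — primer B has no binding site in the template.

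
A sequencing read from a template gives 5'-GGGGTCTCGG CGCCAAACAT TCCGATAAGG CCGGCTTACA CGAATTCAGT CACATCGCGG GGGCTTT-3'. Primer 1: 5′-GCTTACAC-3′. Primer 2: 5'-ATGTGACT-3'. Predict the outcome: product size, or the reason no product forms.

Primer 1 (GCTTACAC) matches the top strand at positions 34–41; it acts as a forward primer.
Primer 2's reverse complement is AGTCACAT, matching the top strand at positions 48–55; it acts as a reverse primer.
The 3' ends face each other across positions 34–55, giving a 22 bp product.

Yes — a 22 bp product.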